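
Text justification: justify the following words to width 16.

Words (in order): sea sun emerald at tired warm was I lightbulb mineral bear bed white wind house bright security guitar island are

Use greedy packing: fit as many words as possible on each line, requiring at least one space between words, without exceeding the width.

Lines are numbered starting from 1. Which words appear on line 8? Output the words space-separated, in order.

Line 1: ['sea', 'sun', 'emerald'] (min_width=15, slack=1)
Line 2: ['at', 'tired', 'warm'] (min_width=13, slack=3)
Line 3: ['was', 'I', 'lightbulb'] (min_width=15, slack=1)
Line 4: ['mineral', 'bear', 'bed'] (min_width=16, slack=0)
Line 5: ['white', 'wind', 'house'] (min_width=16, slack=0)
Line 6: ['bright', 'security'] (min_width=15, slack=1)
Line 7: ['guitar', 'island'] (min_width=13, slack=3)
Line 8: ['are'] (min_width=3, slack=13)

Answer: are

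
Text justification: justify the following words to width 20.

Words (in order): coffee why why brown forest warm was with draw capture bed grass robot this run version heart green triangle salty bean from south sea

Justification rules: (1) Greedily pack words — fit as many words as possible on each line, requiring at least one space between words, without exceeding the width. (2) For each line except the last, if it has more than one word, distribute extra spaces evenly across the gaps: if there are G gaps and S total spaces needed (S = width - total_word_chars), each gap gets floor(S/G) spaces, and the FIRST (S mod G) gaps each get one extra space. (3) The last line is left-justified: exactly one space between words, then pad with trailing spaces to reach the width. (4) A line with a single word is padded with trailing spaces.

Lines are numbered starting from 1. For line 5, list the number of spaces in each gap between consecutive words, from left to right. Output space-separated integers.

Line 1: ['coffee', 'why', 'why', 'brown'] (min_width=20, slack=0)
Line 2: ['forest', 'warm', 'was', 'with'] (min_width=20, slack=0)
Line 3: ['draw', 'capture', 'bed'] (min_width=16, slack=4)
Line 4: ['grass', 'robot', 'this', 'run'] (min_width=20, slack=0)
Line 5: ['version', 'heart', 'green'] (min_width=19, slack=1)
Line 6: ['triangle', 'salty', 'bean'] (min_width=19, slack=1)
Line 7: ['from', 'south', 'sea'] (min_width=14, slack=6)

Answer: 2 1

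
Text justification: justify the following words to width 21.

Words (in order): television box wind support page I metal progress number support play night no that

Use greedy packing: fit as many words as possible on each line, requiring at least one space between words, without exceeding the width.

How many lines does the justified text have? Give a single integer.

Answer: 5

Derivation:
Line 1: ['television', 'box', 'wind'] (min_width=19, slack=2)
Line 2: ['support', 'page', 'I', 'metal'] (min_width=20, slack=1)
Line 3: ['progress', 'number'] (min_width=15, slack=6)
Line 4: ['support', 'play', 'night', 'no'] (min_width=21, slack=0)
Line 5: ['that'] (min_width=4, slack=17)
Total lines: 5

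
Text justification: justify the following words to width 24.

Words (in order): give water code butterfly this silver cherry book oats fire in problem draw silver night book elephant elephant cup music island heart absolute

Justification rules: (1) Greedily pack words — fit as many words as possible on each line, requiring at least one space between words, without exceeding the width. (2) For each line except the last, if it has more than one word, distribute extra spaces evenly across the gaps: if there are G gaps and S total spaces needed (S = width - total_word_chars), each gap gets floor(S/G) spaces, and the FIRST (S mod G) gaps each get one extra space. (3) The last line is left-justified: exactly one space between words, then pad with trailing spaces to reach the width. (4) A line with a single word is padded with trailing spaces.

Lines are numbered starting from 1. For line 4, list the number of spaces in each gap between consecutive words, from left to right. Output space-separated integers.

Answer: 4 3

Derivation:
Line 1: ['give', 'water', 'code'] (min_width=15, slack=9)
Line 2: ['butterfly', 'this', 'silver'] (min_width=21, slack=3)
Line 3: ['cherry', 'book', 'oats', 'fire', 'in'] (min_width=24, slack=0)
Line 4: ['problem', 'draw', 'silver'] (min_width=19, slack=5)
Line 5: ['night', 'book', 'elephant'] (min_width=19, slack=5)
Line 6: ['elephant', 'cup', 'music'] (min_width=18, slack=6)
Line 7: ['island', 'heart', 'absolute'] (min_width=21, slack=3)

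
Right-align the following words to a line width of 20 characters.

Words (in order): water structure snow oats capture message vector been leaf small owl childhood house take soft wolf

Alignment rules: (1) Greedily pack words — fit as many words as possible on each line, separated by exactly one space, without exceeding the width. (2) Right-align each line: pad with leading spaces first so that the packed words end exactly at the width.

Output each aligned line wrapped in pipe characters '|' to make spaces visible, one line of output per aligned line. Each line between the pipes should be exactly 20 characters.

Answer: |water structure snow|
|oats capture message|
|    vector been leaf|
| small owl childhood|
|house take soft wolf|

Derivation:
Line 1: ['water', 'structure', 'snow'] (min_width=20, slack=0)
Line 2: ['oats', 'capture', 'message'] (min_width=20, slack=0)
Line 3: ['vector', 'been', 'leaf'] (min_width=16, slack=4)
Line 4: ['small', 'owl', 'childhood'] (min_width=19, slack=1)
Line 5: ['house', 'take', 'soft', 'wolf'] (min_width=20, slack=0)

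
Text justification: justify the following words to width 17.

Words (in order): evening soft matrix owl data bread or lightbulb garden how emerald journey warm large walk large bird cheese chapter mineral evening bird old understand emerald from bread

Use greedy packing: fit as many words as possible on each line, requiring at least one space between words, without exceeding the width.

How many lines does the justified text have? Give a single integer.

Line 1: ['evening', 'soft'] (min_width=12, slack=5)
Line 2: ['matrix', 'owl', 'data'] (min_width=15, slack=2)
Line 3: ['bread', 'or'] (min_width=8, slack=9)
Line 4: ['lightbulb', 'garden'] (min_width=16, slack=1)
Line 5: ['how', 'emerald'] (min_width=11, slack=6)
Line 6: ['journey', 'warm'] (min_width=12, slack=5)
Line 7: ['large', 'walk', 'large'] (min_width=16, slack=1)
Line 8: ['bird', 'cheese'] (min_width=11, slack=6)
Line 9: ['chapter', 'mineral'] (min_width=15, slack=2)
Line 10: ['evening', 'bird', 'old'] (min_width=16, slack=1)
Line 11: ['understand'] (min_width=10, slack=7)
Line 12: ['emerald', 'from'] (min_width=12, slack=5)
Line 13: ['bread'] (min_width=5, slack=12)
Total lines: 13

Answer: 13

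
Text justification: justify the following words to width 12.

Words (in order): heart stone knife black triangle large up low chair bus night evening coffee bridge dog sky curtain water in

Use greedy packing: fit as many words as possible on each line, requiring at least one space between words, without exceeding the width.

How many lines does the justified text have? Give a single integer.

Answer: 11

Derivation:
Line 1: ['heart', 'stone'] (min_width=11, slack=1)
Line 2: ['knife', 'black'] (min_width=11, slack=1)
Line 3: ['triangle'] (min_width=8, slack=4)
Line 4: ['large', 'up', 'low'] (min_width=12, slack=0)
Line 5: ['chair', 'bus'] (min_width=9, slack=3)
Line 6: ['night'] (min_width=5, slack=7)
Line 7: ['evening'] (min_width=7, slack=5)
Line 8: ['coffee'] (min_width=6, slack=6)
Line 9: ['bridge', 'dog'] (min_width=10, slack=2)
Line 10: ['sky', 'curtain'] (min_width=11, slack=1)
Line 11: ['water', 'in'] (min_width=8, slack=4)
Total lines: 11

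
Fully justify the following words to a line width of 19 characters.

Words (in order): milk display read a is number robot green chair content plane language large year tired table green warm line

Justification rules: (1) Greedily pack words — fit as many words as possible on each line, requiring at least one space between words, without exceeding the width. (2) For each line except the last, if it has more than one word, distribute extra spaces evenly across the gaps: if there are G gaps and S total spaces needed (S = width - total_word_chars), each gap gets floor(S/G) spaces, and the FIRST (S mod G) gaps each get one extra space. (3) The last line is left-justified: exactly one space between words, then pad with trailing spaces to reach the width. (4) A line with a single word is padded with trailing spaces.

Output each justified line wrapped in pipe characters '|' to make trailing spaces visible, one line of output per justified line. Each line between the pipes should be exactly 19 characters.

Line 1: ['milk', 'display', 'read', 'a'] (min_width=19, slack=0)
Line 2: ['is', 'number', 'robot'] (min_width=15, slack=4)
Line 3: ['green', 'chair', 'content'] (min_width=19, slack=0)
Line 4: ['plane', 'language'] (min_width=14, slack=5)
Line 5: ['large', 'year', 'tired'] (min_width=16, slack=3)
Line 6: ['table', 'green', 'warm'] (min_width=16, slack=3)
Line 7: ['line'] (min_width=4, slack=15)

Answer: |milk display read a|
|is   number   robot|
|green chair content|
|plane      language|
|large   year  tired|
|table   green  warm|
|line               |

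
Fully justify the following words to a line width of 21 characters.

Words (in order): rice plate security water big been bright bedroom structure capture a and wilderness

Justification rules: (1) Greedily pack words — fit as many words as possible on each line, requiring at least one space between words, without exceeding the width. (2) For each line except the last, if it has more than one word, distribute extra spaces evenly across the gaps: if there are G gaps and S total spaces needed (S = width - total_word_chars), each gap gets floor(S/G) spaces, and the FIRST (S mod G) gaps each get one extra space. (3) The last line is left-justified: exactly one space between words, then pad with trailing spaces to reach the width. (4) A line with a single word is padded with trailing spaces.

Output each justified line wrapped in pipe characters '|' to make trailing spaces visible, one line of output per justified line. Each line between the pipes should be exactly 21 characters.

Answer: |rice  plate  security|
|water big been bright|
|bedroom     structure|
|capture     a     and|
|wilderness           |

Derivation:
Line 1: ['rice', 'plate', 'security'] (min_width=19, slack=2)
Line 2: ['water', 'big', 'been', 'bright'] (min_width=21, slack=0)
Line 3: ['bedroom', 'structure'] (min_width=17, slack=4)
Line 4: ['capture', 'a', 'and'] (min_width=13, slack=8)
Line 5: ['wilderness'] (min_width=10, slack=11)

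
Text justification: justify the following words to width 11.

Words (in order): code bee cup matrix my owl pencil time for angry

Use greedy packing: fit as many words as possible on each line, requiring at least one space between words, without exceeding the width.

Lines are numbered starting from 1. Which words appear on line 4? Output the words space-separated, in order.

Answer: pencil time

Derivation:
Line 1: ['code', 'bee'] (min_width=8, slack=3)
Line 2: ['cup', 'matrix'] (min_width=10, slack=1)
Line 3: ['my', 'owl'] (min_width=6, slack=5)
Line 4: ['pencil', 'time'] (min_width=11, slack=0)
Line 5: ['for', 'angry'] (min_width=9, slack=2)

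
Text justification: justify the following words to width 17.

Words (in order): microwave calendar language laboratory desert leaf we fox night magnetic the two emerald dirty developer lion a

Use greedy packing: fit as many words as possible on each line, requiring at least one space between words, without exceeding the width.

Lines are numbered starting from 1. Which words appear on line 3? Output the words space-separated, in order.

Answer: laboratory desert

Derivation:
Line 1: ['microwave'] (min_width=9, slack=8)
Line 2: ['calendar', 'language'] (min_width=17, slack=0)
Line 3: ['laboratory', 'desert'] (min_width=17, slack=0)
Line 4: ['leaf', 'we', 'fox', 'night'] (min_width=17, slack=0)
Line 5: ['magnetic', 'the', 'two'] (min_width=16, slack=1)
Line 6: ['emerald', 'dirty'] (min_width=13, slack=4)
Line 7: ['developer', 'lion', 'a'] (min_width=16, slack=1)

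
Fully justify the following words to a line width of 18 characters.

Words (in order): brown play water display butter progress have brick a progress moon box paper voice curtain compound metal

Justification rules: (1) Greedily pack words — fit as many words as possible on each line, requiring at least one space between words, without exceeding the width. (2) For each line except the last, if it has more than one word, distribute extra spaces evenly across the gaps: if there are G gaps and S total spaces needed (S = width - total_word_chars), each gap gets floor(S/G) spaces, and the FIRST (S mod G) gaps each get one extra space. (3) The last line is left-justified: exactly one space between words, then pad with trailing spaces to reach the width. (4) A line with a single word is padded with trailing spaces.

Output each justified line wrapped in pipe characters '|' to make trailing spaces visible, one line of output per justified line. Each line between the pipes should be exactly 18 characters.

Line 1: ['brown', 'play', 'water'] (min_width=16, slack=2)
Line 2: ['display', 'butter'] (min_width=14, slack=4)
Line 3: ['progress', 'have'] (min_width=13, slack=5)
Line 4: ['brick', 'a', 'progress'] (min_width=16, slack=2)
Line 5: ['moon', 'box', 'paper'] (min_width=14, slack=4)
Line 6: ['voice', 'curtain'] (min_width=13, slack=5)
Line 7: ['compound', 'metal'] (min_width=14, slack=4)

Answer: |brown  play  water|
|display     butter|
|progress      have|
|brick  a  progress|
|moon   box   paper|
|voice      curtain|
|compound metal    |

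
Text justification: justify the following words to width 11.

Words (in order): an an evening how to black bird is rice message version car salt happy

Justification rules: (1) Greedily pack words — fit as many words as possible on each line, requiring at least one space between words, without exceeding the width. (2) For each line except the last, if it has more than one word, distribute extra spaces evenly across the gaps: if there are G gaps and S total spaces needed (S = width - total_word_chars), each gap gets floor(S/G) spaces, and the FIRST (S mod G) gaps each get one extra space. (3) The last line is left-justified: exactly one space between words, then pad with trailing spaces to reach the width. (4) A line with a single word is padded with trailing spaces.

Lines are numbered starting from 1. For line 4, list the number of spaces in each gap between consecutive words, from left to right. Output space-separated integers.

Answer: 5

Derivation:
Line 1: ['an', 'an'] (min_width=5, slack=6)
Line 2: ['evening', 'how'] (min_width=11, slack=0)
Line 3: ['to', 'black'] (min_width=8, slack=3)
Line 4: ['bird', 'is'] (min_width=7, slack=4)
Line 5: ['rice'] (min_width=4, slack=7)
Line 6: ['message'] (min_width=7, slack=4)
Line 7: ['version', 'car'] (min_width=11, slack=0)
Line 8: ['salt', 'happy'] (min_width=10, slack=1)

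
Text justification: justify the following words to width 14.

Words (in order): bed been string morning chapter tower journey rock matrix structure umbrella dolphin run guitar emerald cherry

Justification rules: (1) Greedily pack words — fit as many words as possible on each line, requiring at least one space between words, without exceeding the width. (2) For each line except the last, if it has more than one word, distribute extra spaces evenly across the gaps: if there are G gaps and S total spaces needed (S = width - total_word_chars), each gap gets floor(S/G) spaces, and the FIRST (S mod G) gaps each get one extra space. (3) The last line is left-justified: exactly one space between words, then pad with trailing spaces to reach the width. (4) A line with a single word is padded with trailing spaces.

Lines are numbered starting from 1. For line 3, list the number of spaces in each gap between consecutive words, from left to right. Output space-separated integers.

Answer: 2

Derivation:
Line 1: ['bed', 'been'] (min_width=8, slack=6)
Line 2: ['string', 'morning'] (min_width=14, slack=0)
Line 3: ['chapter', 'tower'] (min_width=13, slack=1)
Line 4: ['journey', 'rock'] (min_width=12, slack=2)
Line 5: ['matrix'] (min_width=6, slack=8)
Line 6: ['structure'] (min_width=9, slack=5)
Line 7: ['umbrella'] (min_width=8, slack=6)
Line 8: ['dolphin', 'run'] (min_width=11, slack=3)
Line 9: ['guitar', 'emerald'] (min_width=14, slack=0)
Line 10: ['cherry'] (min_width=6, slack=8)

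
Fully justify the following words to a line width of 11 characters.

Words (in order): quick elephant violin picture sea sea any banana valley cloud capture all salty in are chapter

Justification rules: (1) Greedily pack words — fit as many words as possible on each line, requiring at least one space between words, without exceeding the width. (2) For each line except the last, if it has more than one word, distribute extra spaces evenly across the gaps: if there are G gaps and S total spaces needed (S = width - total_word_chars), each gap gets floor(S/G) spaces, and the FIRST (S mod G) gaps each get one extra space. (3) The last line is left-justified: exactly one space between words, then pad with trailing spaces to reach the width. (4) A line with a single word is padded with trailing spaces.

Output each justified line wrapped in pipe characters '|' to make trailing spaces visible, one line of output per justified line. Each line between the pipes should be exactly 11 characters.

Line 1: ['quick'] (min_width=5, slack=6)
Line 2: ['elephant'] (min_width=8, slack=3)
Line 3: ['violin'] (min_width=6, slack=5)
Line 4: ['picture', 'sea'] (min_width=11, slack=0)
Line 5: ['sea', 'any'] (min_width=7, slack=4)
Line 6: ['banana'] (min_width=6, slack=5)
Line 7: ['valley'] (min_width=6, slack=5)
Line 8: ['cloud'] (min_width=5, slack=6)
Line 9: ['capture', 'all'] (min_width=11, slack=0)
Line 10: ['salty', 'in'] (min_width=8, slack=3)
Line 11: ['are', 'chapter'] (min_width=11, slack=0)

Answer: |quick      |
|elephant   |
|violin     |
|picture sea|
|sea     any|
|banana     |
|valley     |
|cloud      |
|capture all|
|salty    in|
|are chapter|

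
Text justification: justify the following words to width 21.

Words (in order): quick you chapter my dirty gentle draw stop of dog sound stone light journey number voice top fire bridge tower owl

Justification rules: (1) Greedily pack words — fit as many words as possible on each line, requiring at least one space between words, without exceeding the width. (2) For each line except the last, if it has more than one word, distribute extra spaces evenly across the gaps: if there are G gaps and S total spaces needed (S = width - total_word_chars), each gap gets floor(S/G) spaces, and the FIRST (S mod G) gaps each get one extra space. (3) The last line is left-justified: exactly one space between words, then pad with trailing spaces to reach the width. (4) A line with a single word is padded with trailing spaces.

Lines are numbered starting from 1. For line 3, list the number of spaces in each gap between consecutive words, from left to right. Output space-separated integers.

Line 1: ['quick', 'you', 'chapter', 'my'] (min_width=20, slack=1)
Line 2: ['dirty', 'gentle', 'draw'] (min_width=17, slack=4)
Line 3: ['stop', 'of', 'dog', 'sound'] (min_width=17, slack=4)
Line 4: ['stone', 'light', 'journey'] (min_width=19, slack=2)
Line 5: ['number', 'voice', 'top', 'fire'] (min_width=21, slack=0)
Line 6: ['bridge', 'tower', 'owl'] (min_width=16, slack=5)

Answer: 3 2 2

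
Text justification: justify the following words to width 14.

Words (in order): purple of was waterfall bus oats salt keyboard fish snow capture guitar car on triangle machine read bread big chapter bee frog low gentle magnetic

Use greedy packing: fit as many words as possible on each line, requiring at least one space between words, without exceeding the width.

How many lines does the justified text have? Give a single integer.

Answer: 13

Derivation:
Line 1: ['purple', 'of', 'was'] (min_width=13, slack=1)
Line 2: ['waterfall', 'bus'] (min_width=13, slack=1)
Line 3: ['oats', 'salt'] (min_width=9, slack=5)
Line 4: ['keyboard', 'fish'] (min_width=13, slack=1)
Line 5: ['snow', 'capture'] (min_width=12, slack=2)
Line 6: ['guitar', 'car', 'on'] (min_width=13, slack=1)
Line 7: ['triangle'] (min_width=8, slack=6)
Line 8: ['machine', 'read'] (min_width=12, slack=2)
Line 9: ['bread', 'big'] (min_width=9, slack=5)
Line 10: ['chapter', 'bee'] (min_width=11, slack=3)
Line 11: ['frog', 'low'] (min_width=8, slack=6)
Line 12: ['gentle'] (min_width=6, slack=8)
Line 13: ['magnetic'] (min_width=8, slack=6)
Total lines: 13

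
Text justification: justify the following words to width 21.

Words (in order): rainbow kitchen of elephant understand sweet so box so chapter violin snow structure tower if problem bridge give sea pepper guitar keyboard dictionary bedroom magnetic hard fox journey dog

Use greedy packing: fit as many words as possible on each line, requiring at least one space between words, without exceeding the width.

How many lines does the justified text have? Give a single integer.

Answer: 10

Derivation:
Line 1: ['rainbow', 'kitchen', 'of'] (min_width=18, slack=3)
Line 2: ['elephant', 'understand'] (min_width=19, slack=2)
Line 3: ['sweet', 'so', 'box', 'so'] (min_width=15, slack=6)
Line 4: ['chapter', 'violin', 'snow'] (min_width=19, slack=2)
Line 5: ['structure', 'tower', 'if'] (min_width=18, slack=3)
Line 6: ['problem', 'bridge', 'give'] (min_width=19, slack=2)
Line 7: ['sea', 'pepper', 'guitar'] (min_width=17, slack=4)
Line 8: ['keyboard', 'dictionary'] (min_width=19, slack=2)
Line 9: ['bedroom', 'magnetic', 'hard'] (min_width=21, slack=0)
Line 10: ['fox', 'journey', 'dog'] (min_width=15, slack=6)
Total lines: 10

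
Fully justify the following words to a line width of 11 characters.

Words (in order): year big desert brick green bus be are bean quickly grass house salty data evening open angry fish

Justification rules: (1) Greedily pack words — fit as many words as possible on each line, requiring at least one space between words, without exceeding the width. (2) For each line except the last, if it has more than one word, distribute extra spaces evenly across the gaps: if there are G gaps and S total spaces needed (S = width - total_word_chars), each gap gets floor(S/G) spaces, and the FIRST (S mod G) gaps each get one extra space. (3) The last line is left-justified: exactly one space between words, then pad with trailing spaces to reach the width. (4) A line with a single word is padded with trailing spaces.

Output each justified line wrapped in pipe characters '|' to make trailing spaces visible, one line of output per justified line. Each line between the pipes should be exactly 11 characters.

Line 1: ['year', 'big'] (min_width=8, slack=3)
Line 2: ['desert'] (min_width=6, slack=5)
Line 3: ['brick', 'green'] (min_width=11, slack=0)
Line 4: ['bus', 'be', 'are'] (min_width=10, slack=1)
Line 5: ['bean'] (min_width=4, slack=7)
Line 6: ['quickly'] (min_width=7, slack=4)
Line 7: ['grass', 'house'] (min_width=11, slack=0)
Line 8: ['salty', 'data'] (min_width=10, slack=1)
Line 9: ['evening'] (min_width=7, slack=4)
Line 10: ['open', 'angry'] (min_width=10, slack=1)
Line 11: ['fish'] (min_width=4, slack=7)

Answer: |year    big|
|desert     |
|brick green|
|bus  be are|
|bean       |
|quickly    |
|grass house|
|salty  data|
|evening    |
|open  angry|
|fish       |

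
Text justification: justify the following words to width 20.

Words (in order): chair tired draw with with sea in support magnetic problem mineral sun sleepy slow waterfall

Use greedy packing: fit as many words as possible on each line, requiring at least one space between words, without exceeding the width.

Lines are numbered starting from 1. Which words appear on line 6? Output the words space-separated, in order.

Line 1: ['chair', 'tired', 'draw'] (min_width=16, slack=4)
Line 2: ['with', 'with', 'sea', 'in'] (min_width=16, slack=4)
Line 3: ['support', 'magnetic'] (min_width=16, slack=4)
Line 4: ['problem', 'mineral', 'sun'] (min_width=19, slack=1)
Line 5: ['sleepy', 'slow'] (min_width=11, slack=9)
Line 6: ['waterfall'] (min_width=9, slack=11)

Answer: waterfall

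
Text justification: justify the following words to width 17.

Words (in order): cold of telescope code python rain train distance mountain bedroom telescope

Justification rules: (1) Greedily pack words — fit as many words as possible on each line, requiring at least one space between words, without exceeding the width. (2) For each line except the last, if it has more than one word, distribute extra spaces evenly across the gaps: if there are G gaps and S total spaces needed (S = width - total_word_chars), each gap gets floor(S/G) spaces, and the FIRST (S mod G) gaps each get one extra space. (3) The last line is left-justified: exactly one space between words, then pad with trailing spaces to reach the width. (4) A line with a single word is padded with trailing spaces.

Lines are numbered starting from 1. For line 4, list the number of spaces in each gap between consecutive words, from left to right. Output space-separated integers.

Answer: 2

Derivation:
Line 1: ['cold', 'of', 'telescope'] (min_width=17, slack=0)
Line 2: ['code', 'python', 'rain'] (min_width=16, slack=1)
Line 3: ['train', 'distance'] (min_width=14, slack=3)
Line 4: ['mountain', 'bedroom'] (min_width=16, slack=1)
Line 5: ['telescope'] (min_width=9, slack=8)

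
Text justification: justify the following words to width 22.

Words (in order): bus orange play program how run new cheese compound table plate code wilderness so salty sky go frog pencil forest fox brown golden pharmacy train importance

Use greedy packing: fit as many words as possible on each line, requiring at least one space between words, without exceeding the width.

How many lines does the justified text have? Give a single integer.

Answer: 8

Derivation:
Line 1: ['bus', 'orange', 'play'] (min_width=15, slack=7)
Line 2: ['program', 'how', 'run', 'new'] (min_width=19, slack=3)
Line 3: ['cheese', 'compound', 'table'] (min_width=21, slack=1)
Line 4: ['plate', 'code', 'wilderness'] (min_width=21, slack=1)
Line 5: ['so', 'salty', 'sky', 'go', 'frog'] (min_width=20, slack=2)
Line 6: ['pencil', 'forest', 'fox'] (min_width=17, slack=5)
Line 7: ['brown', 'golden', 'pharmacy'] (min_width=21, slack=1)
Line 8: ['train', 'importance'] (min_width=16, slack=6)
Total lines: 8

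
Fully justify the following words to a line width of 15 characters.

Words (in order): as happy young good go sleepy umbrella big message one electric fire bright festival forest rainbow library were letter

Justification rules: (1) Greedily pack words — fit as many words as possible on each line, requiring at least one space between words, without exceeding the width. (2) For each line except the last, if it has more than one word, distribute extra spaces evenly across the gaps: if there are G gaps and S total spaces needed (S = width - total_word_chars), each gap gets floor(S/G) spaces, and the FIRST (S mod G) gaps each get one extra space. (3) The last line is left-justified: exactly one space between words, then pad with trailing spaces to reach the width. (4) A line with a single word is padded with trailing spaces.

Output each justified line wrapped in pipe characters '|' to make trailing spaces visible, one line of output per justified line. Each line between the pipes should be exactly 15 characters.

Answer: |as  happy young|
|good  go sleepy|
|umbrella    big|
|message     one|
|electric   fire|
|bright festival|
|forest  rainbow|
|library    were|
|letter         |

Derivation:
Line 1: ['as', 'happy', 'young'] (min_width=14, slack=1)
Line 2: ['good', 'go', 'sleepy'] (min_width=14, slack=1)
Line 3: ['umbrella', 'big'] (min_width=12, slack=3)
Line 4: ['message', 'one'] (min_width=11, slack=4)
Line 5: ['electric', 'fire'] (min_width=13, slack=2)
Line 6: ['bright', 'festival'] (min_width=15, slack=0)
Line 7: ['forest', 'rainbow'] (min_width=14, slack=1)
Line 8: ['library', 'were'] (min_width=12, slack=3)
Line 9: ['letter'] (min_width=6, slack=9)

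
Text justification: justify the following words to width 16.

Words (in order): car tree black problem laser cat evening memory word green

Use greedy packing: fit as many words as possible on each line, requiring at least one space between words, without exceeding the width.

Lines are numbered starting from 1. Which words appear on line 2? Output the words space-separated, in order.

Line 1: ['car', 'tree', 'black'] (min_width=14, slack=2)
Line 2: ['problem', 'laser'] (min_width=13, slack=3)
Line 3: ['cat', 'evening'] (min_width=11, slack=5)
Line 4: ['memory', 'word'] (min_width=11, slack=5)
Line 5: ['green'] (min_width=5, slack=11)

Answer: problem laser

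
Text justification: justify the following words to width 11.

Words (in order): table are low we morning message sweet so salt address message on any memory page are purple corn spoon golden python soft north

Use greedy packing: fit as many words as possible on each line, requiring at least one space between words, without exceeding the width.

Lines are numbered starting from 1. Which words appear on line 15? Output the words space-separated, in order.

Answer: north

Derivation:
Line 1: ['table', 'are'] (min_width=9, slack=2)
Line 2: ['low', 'we'] (min_width=6, slack=5)
Line 3: ['morning'] (min_width=7, slack=4)
Line 4: ['message'] (min_width=7, slack=4)
Line 5: ['sweet', 'so'] (min_width=8, slack=3)
Line 6: ['salt'] (min_width=4, slack=7)
Line 7: ['address'] (min_width=7, slack=4)
Line 8: ['message', 'on'] (min_width=10, slack=1)
Line 9: ['any', 'memory'] (min_width=10, slack=1)
Line 10: ['page', 'are'] (min_width=8, slack=3)
Line 11: ['purple', 'corn'] (min_width=11, slack=0)
Line 12: ['spoon'] (min_width=5, slack=6)
Line 13: ['golden'] (min_width=6, slack=5)
Line 14: ['python', 'soft'] (min_width=11, slack=0)
Line 15: ['north'] (min_width=5, slack=6)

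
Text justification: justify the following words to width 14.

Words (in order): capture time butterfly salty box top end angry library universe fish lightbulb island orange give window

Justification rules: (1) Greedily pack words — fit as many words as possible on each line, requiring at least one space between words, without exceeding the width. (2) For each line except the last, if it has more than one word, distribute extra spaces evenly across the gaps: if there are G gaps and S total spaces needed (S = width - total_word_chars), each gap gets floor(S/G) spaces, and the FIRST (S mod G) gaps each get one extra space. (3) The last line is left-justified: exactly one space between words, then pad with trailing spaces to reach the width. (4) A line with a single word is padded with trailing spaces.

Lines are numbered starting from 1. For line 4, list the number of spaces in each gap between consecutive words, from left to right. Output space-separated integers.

Answer: 6

Derivation:
Line 1: ['capture', 'time'] (min_width=12, slack=2)
Line 2: ['butterfly'] (min_width=9, slack=5)
Line 3: ['salty', 'box', 'top'] (min_width=13, slack=1)
Line 4: ['end', 'angry'] (min_width=9, slack=5)
Line 5: ['library'] (min_width=7, slack=7)
Line 6: ['universe', 'fish'] (min_width=13, slack=1)
Line 7: ['lightbulb'] (min_width=9, slack=5)
Line 8: ['island', 'orange'] (min_width=13, slack=1)
Line 9: ['give', 'window'] (min_width=11, slack=3)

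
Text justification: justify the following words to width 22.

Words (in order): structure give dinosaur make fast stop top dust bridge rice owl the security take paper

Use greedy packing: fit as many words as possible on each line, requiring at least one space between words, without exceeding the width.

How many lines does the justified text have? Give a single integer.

Answer: 5

Derivation:
Line 1: ['structure', 'give'] (min_width=14, slack=8)
Line 2: ['dinosaur', 'make', 'fast'] (min_width=18, slack=4)
Line 3: ['stop', 'top', 'dust', 'bridge'] (min_width=20, slack=2)
Line 4: ['rice', 'owl', 'the', 'security'] (min_width=21, slack=1)
Line 5: ['take', 'paper'] (min_width=10, slack=12)
Total lines: 5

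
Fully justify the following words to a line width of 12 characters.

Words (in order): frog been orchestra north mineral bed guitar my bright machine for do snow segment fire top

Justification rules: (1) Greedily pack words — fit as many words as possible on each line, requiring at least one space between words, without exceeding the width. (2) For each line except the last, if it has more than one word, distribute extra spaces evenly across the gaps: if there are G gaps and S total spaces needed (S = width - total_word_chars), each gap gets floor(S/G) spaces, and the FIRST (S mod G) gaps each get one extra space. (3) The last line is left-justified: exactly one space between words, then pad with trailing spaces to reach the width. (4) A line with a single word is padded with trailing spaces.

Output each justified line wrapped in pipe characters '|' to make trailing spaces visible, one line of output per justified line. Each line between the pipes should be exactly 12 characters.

Line 1: ['frog', 'been'] (min_width=9, slack=3)
Line 2: ['orchestra'] (min_width=9, slack=3)
Line 3: ['north'] (min_width=5, slack=7)
Line 4: ['mineral', 'bed'] (min_width=11, slack=1)
Line 5: ['guitar', 'my'] (min_width=9, slack=3)
Line 6: ['bright'] (min_width=6, slack=6)
Line 7: ['machine', 'for'] (min_width=11, slack=1)
Line 8: ['do', 'snow'] (min_width=7, slack=5)
Line 9: ['segment', 'fire'] (min_width=12, slack=0)
Line 10: ['top'] (min_width=3, slack=9)

Answer: |frog    been|
|orchestra   |
|north       |
|mineral  bed|
|guitar    my|
|bright      |
|machine  for|
|do      snow|
|segment fire|
|top         |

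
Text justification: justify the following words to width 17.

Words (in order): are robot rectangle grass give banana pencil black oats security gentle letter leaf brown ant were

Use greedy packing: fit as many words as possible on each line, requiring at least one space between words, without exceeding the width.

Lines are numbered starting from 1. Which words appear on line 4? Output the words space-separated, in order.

Answer: pencil black oats

Derivation:
Line 1: ['are', 'robot'] (min_width=9, slack=8)
Line 2: ['rectangle', 'grass'] (min_width=15, slack=2)
Line 3: ['give', 'banana'] (min_width=11, slack=6)
Line 4: ['pencil', 'black', 'oats'] (min_width=17, slack=0)
Line 5: ['security', 'gentle'] (min_width=15, slack=2)
Line 6: ['letter', 'leaf', 'brown'] (min_width=17, slack=0)
Line 7: ['ant', 'were'] (min_width=8, slack=9)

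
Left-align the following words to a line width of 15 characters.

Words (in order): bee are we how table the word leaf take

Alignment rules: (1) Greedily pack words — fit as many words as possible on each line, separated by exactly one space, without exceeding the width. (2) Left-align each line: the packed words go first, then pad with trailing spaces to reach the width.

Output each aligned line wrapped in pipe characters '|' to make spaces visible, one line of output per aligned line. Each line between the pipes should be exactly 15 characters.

Line 1: ['bee', 'are', 'we', 'how'] (min_width=14, slack=1)
Line 2: ['table', 'the', 'word'] (min_width=14, slack=1)
Line 3: ['leaf', 'take'] (min_width=9, slack=6)

Answer: |bee are we how |
|table the word |
|leaf take      |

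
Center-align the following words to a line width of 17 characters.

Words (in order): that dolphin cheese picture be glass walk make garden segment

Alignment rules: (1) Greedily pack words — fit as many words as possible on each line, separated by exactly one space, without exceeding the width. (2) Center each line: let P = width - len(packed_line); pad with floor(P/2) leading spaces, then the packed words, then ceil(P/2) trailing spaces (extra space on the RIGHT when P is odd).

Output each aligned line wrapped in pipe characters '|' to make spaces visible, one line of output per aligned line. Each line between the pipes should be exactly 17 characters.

Answer: |  that dolphin   |
|cheese picture be|
| glass walk make |
| garden segment  |

Derivation:
Line 1: ['that', 'dolphin'] (min_width=12, slack=5)
Line 2: ['cheese', 'picture', 'be'] (min_width=17, slack=0)
Line 3: ['glass', 'walk', 'make'] (min_width=15, slack=2)
Line 4: ['garden', 'segment'] (min_width=14, slack=3)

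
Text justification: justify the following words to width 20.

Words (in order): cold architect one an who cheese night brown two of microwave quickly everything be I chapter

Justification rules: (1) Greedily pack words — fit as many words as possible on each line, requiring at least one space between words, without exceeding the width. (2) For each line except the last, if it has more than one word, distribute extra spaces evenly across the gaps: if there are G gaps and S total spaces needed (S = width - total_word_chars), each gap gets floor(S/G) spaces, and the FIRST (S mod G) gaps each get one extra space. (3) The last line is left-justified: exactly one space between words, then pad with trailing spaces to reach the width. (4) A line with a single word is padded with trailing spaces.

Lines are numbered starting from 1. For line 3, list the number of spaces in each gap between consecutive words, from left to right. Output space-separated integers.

Answer: 5 5

Derivation:
Line 1: ['cold', 'architect', 'one'] (min_width=18, slack=2)
Line 2: ['an', 'who', 'cheese', 'night'] (min_width=19, slack=1)
Line 3: ['brown', 'two', 'of'] (min_width=12, slack=8)
Line 4: ['microwave', 'quickly'] (min_width=17, slack=3)
Line 5: ['everything', 'be', 'I'] (min_width=15, slack=5)
Line 6: ['chapter'] (min_width=7, slack=13)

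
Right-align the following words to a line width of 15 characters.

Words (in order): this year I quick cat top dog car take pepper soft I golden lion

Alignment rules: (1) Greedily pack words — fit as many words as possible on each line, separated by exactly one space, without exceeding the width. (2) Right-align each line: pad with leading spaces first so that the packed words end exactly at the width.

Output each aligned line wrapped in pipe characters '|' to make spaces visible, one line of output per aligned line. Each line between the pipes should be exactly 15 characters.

Line 1: ['this', 'year', 'I'] (min_width=11, slack=4)
Line 2: ['quick', 'cat', 'top'] (min_width=13, slack=2)
Line 3: ['dog', 'car', 'take'] (min_width=12, slack=3)
Line 4: ['pepper', 'soft', 'I'] (min_width=13, slack=2)
Line 5: ['golden', 'lion'] (min_width=11, slack=4)

Answer: |    this year I|
|  quick cat top|
|   dog car take|
|  pepper soft I|
|    golden lion|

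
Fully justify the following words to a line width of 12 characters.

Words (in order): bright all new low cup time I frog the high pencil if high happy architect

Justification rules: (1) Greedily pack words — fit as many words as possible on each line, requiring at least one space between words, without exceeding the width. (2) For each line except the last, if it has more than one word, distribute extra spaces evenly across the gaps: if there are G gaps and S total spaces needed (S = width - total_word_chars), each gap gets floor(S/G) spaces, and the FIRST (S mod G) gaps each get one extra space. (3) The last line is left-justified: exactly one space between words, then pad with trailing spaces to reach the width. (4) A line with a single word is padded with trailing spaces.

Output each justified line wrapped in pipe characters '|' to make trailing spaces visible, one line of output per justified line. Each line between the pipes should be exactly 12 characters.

Answer: |bright   all|
|new  low cup|
|time  I frog|
|the     high|
|pencil    if|
|high   happy|
|architect   |

Derivation:
Line 1: ['bright', 'all'] (min_width=10, slack=2)
Line 2: ['new', 'low', 'cup'] (min_width=11, slack=1)
Line 3: ['time', 'I', 'frog'] (min_width=11, slack=1)
Line 4: ['the', 'high'] (min_width=8, slack=4)
Line 5: ['pencil', 'if'] (min_width=9, slack=3)
Line 6: ['high', 'happy'] (min_width=10, slack=2)
Line 7: ['architect'] (min_width=9, slack=3)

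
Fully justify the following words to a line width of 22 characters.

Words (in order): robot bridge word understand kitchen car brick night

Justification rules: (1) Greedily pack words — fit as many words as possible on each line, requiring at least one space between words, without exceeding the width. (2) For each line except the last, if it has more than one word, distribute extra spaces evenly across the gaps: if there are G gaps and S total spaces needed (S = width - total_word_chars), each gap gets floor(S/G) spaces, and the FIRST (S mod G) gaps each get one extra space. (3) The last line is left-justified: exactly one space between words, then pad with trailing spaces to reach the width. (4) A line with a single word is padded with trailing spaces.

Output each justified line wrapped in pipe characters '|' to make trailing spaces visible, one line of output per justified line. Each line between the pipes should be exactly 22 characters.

Line 1: ['robot', 'bridge', 'word'] (min_width=17, slack=5)
Line 2: ['understand', 'kitchen', 'car'] (min_width=22, slack=0)
Line 3: ['brick', 'night'] (min_width=11, slack=11)

Answer: |robot    bridge   word|
|understand kitchen car|
|brick night           |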